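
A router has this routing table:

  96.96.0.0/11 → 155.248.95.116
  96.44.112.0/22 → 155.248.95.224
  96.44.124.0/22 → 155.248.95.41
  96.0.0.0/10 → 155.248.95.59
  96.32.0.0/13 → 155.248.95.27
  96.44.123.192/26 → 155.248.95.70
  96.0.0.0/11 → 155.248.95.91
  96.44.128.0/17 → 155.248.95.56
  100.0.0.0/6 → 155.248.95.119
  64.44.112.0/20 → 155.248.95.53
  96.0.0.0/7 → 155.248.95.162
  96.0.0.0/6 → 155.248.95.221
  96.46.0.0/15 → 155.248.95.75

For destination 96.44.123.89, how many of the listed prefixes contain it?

Prefixes containing 96.44.123.89:
  96.0.0.0/6 (96.0.0.0 - 99.255.255.255)
  96.0.0.0/7 (96.0.0.0 - 97.255.255.255)
  96.0.0.0/10 (96.0.0.0 - 96.63.255.255)
Total matching entries: 3.

3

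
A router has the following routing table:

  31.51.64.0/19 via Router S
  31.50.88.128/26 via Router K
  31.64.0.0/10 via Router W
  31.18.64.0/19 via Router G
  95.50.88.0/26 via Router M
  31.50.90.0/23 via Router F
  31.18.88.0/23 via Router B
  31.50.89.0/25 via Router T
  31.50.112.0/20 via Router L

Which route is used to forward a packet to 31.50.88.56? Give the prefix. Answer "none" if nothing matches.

none

31.50.88.56 is outside every listed prefix and there is no default route.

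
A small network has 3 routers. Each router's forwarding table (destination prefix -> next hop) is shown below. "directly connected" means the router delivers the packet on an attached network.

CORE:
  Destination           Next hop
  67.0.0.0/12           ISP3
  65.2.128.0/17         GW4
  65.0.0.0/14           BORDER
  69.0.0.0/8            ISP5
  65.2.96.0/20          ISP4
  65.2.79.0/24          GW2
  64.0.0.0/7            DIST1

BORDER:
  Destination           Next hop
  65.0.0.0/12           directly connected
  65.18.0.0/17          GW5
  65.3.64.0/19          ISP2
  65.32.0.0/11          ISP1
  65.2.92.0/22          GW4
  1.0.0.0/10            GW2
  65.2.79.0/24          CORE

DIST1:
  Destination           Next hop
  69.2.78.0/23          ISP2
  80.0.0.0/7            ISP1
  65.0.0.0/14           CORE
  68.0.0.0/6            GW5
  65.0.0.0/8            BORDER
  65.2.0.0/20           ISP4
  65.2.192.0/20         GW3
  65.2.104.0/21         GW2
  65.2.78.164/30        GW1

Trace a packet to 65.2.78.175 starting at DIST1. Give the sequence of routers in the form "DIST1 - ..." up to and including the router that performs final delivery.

DIST1 - CORE - BORDER

At DIST1: longest match for 65.2.78.175 is 65.0.0.0/14 -> CORE
At CORE: longest match for 65.2.78.175 is 65.0.0.0/14 -> BORDER
At BORDER: longest match for 65.2.78.175 is 65.0.0.0/12 -> directly connected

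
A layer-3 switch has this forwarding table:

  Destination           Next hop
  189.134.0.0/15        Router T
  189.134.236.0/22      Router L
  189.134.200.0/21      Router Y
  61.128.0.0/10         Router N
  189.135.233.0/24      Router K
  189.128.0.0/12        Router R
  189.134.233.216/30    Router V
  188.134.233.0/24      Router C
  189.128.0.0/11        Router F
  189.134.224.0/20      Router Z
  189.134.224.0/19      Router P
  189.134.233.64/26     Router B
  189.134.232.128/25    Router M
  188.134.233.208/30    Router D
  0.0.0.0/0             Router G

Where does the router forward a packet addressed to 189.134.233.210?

Router Z

Routes whose prefix contains 189.134.233.210:
  0.0.0.0/0 (default, matches everything) -> Router G
  189.128.0.0/11 (189.128.0.0 - 189.159.255.255) -> Router F
  189.128.0.0/12 (189.128.0.0 - 189.143.255.255) -> Router R
  189.134.0.0/15 (189.134.0.0 - 189.135.255.255) -> Router T
  189.134.224.0/19 (189.134.224.0 - 189.134.255.255) -> Router P
  189.134.224.0/20 (189.134.224.0 - 189.134.239.255) -> Router Z
More-specific entries that do NOT match:
  189.134.233.216/30 (189.134.233.216 - 189.134.233.219) does not contain 189.134.233.210
  188.134.233.208/30 (188.134.233.208 - 188.134.233.211) does not contain 189.134.233.210
  189.134.233.64/26 (189.134.233.64 - 189.134.233.127) does not contain 189.134.233.210
  189.134.232.128/25 (189.134.232.128 - 189.134.232.255) does not contain 189.134.233.210
  189.135.233.0/24 (189.135.233.0 - 189.135.233.255) does not contain 189.134.233.210
  188.134.233.0/24 (188.134.233.0 - 188.134.233.255) does not contain 189.134.233.210
  189.134.236.0/22 (189.134.236.0 - 189.134.239.255) does not contain 189.134.233.210
  189.134.200.0/21 (189.134.200.0 - 189.134.207.255) does not contain 189.134.233.210
Longest matching prefix is /20 -> next hop Router Z.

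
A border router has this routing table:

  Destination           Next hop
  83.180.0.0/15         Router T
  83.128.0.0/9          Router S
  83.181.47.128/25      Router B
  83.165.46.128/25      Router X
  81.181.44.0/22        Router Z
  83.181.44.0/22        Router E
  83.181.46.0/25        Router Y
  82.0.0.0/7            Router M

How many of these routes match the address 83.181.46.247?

Prefixes containing 83.181.46.247:
  82.0.0.0/7 (82.0.0.0 - 83.255.255.255)
  83.128.0.0/9 (83.128.0.0 - 83.255.255.255)
  83.180.0.0/15 (83.180.0.0 - 83.181.255.255)
  83.181.44.0/22 (83.181.44.0 - 83.181.47.255)
Total matching entries: 4.

4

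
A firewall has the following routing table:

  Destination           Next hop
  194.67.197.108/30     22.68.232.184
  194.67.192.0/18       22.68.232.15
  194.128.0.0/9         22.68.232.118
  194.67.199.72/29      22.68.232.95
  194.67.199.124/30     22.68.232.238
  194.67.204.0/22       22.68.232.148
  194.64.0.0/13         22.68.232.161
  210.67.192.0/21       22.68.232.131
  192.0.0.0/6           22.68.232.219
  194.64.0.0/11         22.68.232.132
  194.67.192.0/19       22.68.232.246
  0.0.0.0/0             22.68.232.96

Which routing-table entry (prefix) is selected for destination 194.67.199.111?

Entries matching 194.67.199.111:
  0.0.0.0/0 (default, matches everything)
  192.0.0.0/6 (192.0.0.0 - 195.255.255.255)
  194.64.0.0/11 (194.64.0.0 - 194.95.255.255)
  194.64.0.0/13 (194.64.0.0 - 194.71.255.255)
  194.67.192.0/18 (194.67.192.0 - 194.67.255.255)
  194.67.192.0/19 (194.67.192.0 - 194.67.223.255)
Most specific is 194.67.192.0/19.

194.67.192.0/19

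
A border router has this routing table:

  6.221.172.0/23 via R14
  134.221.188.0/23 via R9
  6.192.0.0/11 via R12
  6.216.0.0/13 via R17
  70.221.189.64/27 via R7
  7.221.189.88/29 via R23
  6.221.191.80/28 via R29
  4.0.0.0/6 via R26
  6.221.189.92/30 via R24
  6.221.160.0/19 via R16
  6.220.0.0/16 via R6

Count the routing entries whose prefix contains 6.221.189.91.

4

Prefixes containing 6.221.189.91:
  4.0.0.0/6 (4.0.0.0 - 7.255.255.255)
  6.192.0.0/11 (6.192.0.0 - 6.223.255.255)
  6.216.0.0/13 (6.216.0.0 - 6.223.255.255)
  6.221.160.0/19 (6.221.160.0 - 6.221.191.255)
Total matching entries: 4.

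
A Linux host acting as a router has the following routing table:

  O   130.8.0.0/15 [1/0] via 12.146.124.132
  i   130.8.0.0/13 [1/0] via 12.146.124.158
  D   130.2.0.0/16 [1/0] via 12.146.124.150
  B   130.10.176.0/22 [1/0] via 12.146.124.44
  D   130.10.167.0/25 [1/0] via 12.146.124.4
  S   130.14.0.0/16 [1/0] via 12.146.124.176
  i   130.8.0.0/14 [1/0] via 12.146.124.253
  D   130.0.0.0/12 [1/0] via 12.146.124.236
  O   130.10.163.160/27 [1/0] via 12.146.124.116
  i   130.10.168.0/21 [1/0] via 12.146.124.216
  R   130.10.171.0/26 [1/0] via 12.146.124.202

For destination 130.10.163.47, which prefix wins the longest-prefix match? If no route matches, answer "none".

Entries matching 130.10.163.47:
  130.0.0.0/12 (130.0.0.0 - 130.15.255.255)
  130.8.0.0/13 (130.8.0.0 - 130.15.255.255)
  130.8.0.0/14 (130.8.0.0 - 130.11.255.255)
Most specific is 130.8.0.0/14.

130.8.0.0/14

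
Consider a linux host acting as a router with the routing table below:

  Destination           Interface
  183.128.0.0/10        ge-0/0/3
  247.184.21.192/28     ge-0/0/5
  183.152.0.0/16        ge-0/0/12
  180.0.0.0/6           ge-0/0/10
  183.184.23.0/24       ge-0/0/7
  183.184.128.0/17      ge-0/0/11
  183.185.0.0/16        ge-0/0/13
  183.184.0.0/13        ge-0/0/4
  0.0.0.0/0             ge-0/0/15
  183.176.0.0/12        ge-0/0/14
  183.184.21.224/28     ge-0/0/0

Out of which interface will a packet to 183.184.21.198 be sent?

Routes whose prefix contains 183.184.21.198:
  0.0.0.0/0 (default, matches everything) -> ge-0/0/15
  180.0.0.0/6 (180.0.0.0 - 183.255.255.255) -> ge-0/0/10
  183.128.0.0/10 (183.128.0.0 - 183.191.255.255) -> ge-0/0/3
  183.176.0.0/12 (183.176.0.0 - 183.191.255.255) -> ge-0/0/14
  183.184.0.0/13 (183.184.0.0 - 183.191.255.255) -> ge-0/0/4
More-specific entries that do NOT match:
  247.184.21.192/28 (247.184.21.192 - 247.184.21.207) does not contain 183.184.21.198
  183.184.21.224/28 (183.184.21.224 - 183.184.21.239) does not contain 183.184.21.198
  183.184.23.0/24 (183.184.23.0 - 183.184.23.255) does not contain 183.184.21.198
  183.184.128.0/17 (183.184.128.0 - 183.184.255.255) does not contain 183.184.21.198
  183.152.0.0/16 (183.152.0.0 - 183.152.255.255) does not contain 183.184.21.198
  183.185.0.0/16 (183.185.0.0 - 183.185.255.255) does not contain 183.184.21.198
Longest matching prefix is /13 -> interface ge-0/0/4.

ge-0/0/4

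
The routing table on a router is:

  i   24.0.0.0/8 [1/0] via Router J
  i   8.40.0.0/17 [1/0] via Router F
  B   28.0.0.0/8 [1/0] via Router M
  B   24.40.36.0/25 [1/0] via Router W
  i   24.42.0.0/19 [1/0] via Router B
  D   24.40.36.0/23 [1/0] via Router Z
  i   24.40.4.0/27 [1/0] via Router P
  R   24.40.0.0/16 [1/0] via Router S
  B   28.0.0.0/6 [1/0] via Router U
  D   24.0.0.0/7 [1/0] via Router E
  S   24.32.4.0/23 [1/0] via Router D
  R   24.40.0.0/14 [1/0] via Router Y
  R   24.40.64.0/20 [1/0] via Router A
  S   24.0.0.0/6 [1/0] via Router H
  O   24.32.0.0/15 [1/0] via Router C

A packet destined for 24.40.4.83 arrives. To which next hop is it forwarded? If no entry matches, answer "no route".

Routes whose prefix contains 24.40.4.83:
  24.0.0.0/6 (24.0.0.0 - 27.255.255.255) -> Router H
  24.0.0.0/7 (24.0.0.0 - 25.255.255.255) -> Router E
  24.0.0.0/8 (24.0.0.0 - 24.255.255.255) -> Router J
  24.40.0.0/14 (24.40.0.0 - 24.43.255.255) -> Router Y
  24.40.0.0/16 (24.40.0.0 - 24.40.255.255) -> Router S
More-specific entries that do NOT match:
  24.40.4.0/27 (24.40.4.0 - 24.40.4.31) does not contain 24.40.4.83
  24.40.36.0/25 (24.40.36.0 - 24.40.36.127) does not contain 24.40.4.83
  24.40.36.0/23 (24.40.36.0 - 24.40.37.255) does not contain 24.40.4.83
  24.32.4.0/23 (24.32.4.0 - 24.32.5.255) does not contain 24.40.4.83
  24.40.64.0/20 (24.40.64.0 - 24.40.79.255) does not contain 24.40.4.83
  24.42.0.0/19 (24.42.0.0 - 24.42.31.255) does not contain 24.40.4.83
  8.40.0.0/17 (8.40.0.0 - 8.40.127.255) does not contain 24.40.4.83
Longest matching prefix is /16 -> next hop Router S.

Router S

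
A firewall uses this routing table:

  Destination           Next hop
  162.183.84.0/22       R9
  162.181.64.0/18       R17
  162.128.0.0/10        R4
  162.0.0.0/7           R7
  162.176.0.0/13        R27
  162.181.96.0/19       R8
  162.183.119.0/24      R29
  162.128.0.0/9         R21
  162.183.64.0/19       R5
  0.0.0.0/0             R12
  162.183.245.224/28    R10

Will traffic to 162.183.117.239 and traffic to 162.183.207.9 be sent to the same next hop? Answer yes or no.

yes

162.183.117.239: longest match 162.176.0.0/13 -> R27
162.183.207.9: longest match 162.176.0.0/13 -> R27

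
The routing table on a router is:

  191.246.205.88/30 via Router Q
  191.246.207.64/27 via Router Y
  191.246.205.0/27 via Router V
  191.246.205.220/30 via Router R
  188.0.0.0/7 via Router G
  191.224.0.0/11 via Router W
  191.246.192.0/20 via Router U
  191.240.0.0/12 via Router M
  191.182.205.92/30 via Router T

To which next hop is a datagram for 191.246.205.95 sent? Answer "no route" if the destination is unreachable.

Router U

Routes whose prefix contains 191.246.205.95:
  191.224.0.0/11 (191.224.0.0 - 191.255.255.255) -> Router W
  191.240.0.0/12 (191.240.0.0 - 191.255.255.255) -> Router M
  191.246.192.0/20 (191.246.192.0 - 191.246.207.255) -> Router U
More-specific entries that do NOT match:
  191.246.205.88/30 (191.246.205.88 - 191.246.205.91) does not contain 191.246.205.95
  191.246.205.220/30 (191.246.205.220 - 191.246.205.223) does not contain 191.246.205.95
  191.182.205.92/30 (191.182.205.92 - 191.182.205.95) does not contain 191.246.205.95
  191.246.207.64/27 (191.246.207.64 - 191.246.207.95) does not contain 191.246.205.95
  191.246.205.0/27 (191.246.205.0 - 191.246.205.31) does not contain 191.246.205.95
Longest matching prefix is /20 -> next hop Router U.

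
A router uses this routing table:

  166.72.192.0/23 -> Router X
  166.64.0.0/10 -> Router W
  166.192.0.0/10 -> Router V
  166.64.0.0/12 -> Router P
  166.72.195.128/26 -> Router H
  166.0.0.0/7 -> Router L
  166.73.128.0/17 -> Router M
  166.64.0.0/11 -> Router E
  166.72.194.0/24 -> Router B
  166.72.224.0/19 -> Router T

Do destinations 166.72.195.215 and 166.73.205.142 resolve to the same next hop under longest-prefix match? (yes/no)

166.72.195.215: longest match 166.64.0.0/12 -> Router P
166.73.205.142: longest match 166.73.128.0/17 -> Router M

no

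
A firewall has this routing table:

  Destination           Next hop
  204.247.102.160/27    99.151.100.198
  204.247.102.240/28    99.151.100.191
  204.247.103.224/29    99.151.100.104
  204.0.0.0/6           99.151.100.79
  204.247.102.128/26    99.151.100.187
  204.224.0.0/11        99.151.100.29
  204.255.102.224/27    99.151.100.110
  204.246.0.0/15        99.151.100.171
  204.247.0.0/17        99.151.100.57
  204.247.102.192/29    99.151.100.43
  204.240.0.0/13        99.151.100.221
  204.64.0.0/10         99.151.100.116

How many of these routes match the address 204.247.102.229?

5

Prefixes containing 204.247.102.229:
  204.0.0.0/6 (204.0.0.0 - 207.255.255.255)
  204.224.0.0/11 (204.224.0.0 - 204.255.255.255)
  204.240.0.0/13 (204.240.0.0 - 204.247.255.255)
  204.246.0.0/15 (204.246.0.0 - 204.247.255.255)
  204.247.0.0/17 (204.247.0.0 - 204.247.127.255)
Total matching entries: 5.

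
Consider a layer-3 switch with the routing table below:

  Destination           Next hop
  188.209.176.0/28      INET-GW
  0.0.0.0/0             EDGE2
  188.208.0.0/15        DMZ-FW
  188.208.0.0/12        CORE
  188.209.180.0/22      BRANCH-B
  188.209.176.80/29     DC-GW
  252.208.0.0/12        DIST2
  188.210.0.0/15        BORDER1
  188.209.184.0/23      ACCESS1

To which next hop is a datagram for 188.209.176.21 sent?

DMZ-FW

Routes whose prefix contains 188.209.176.21:
  0.0.0.0/0 (default, matches everything) -> EDGE2
  188.208.0.0/12 (188.208.0.0 - 188.223.255.255) -> CORE
  188.208.0.0/15 (188.208.0.0 - 188.209.255.255) -> DMZ-FW
More-specific entries that do NOT match:
  188.209.176.80/29 (188.209.176.80 - 188.209.176.87) does not contain 188.209.176.21
  188.209.176.0/28 (188.209.176.0 - 188.209.176.15) does not contain 188.209.176.21
  188.209.184.0/23 (188.209.184.0 - 188.209.185.255) does not contain 188.209.176.21
  188.209.180.0/22 (188.209.180.0 - 188.209.183.255) does not contain 188.209.176.21
Longest matching prefix is /15 -> next hop DMZ-FW.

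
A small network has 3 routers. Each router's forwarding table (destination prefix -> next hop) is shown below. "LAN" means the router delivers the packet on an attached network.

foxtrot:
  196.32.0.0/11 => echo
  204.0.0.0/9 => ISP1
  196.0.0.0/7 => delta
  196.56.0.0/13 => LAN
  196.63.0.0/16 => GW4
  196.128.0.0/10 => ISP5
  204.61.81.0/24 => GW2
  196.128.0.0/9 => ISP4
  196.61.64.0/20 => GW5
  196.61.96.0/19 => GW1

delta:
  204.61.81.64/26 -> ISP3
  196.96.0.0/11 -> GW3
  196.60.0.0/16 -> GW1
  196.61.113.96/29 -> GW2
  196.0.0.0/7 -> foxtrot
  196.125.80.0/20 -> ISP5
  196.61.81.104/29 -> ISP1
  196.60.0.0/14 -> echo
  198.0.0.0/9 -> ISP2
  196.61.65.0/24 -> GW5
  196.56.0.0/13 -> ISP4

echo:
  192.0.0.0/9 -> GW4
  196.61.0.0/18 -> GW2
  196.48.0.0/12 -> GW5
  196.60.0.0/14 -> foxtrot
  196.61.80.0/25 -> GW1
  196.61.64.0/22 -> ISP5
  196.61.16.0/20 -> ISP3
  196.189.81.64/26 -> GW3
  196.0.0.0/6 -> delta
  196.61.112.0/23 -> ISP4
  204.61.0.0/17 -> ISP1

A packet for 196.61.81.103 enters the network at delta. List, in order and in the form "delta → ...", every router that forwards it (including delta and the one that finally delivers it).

At delta: longest match for 196.61.81.103 is 196.60.0.0/14 -> echo
At echo: longest match for 196.61.81.103 is 196.60.0.0/14 -> foxtrot
At foxtrot: longest match for 196.61.81.103 is 196.56.0.0/13 -> LAN

delta → echo → foxtrot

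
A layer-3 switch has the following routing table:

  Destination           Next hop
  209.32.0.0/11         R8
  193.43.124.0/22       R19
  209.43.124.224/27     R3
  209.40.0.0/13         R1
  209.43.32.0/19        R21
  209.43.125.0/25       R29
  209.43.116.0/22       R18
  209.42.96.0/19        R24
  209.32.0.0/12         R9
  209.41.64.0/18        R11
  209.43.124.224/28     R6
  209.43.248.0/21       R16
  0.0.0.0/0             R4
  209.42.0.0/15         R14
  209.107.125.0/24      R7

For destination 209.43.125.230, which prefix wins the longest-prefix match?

209.42.0.0/15

Entries matching 209.43.125.230:
  0.0.0.0/0 (default, matches everything)
  209.32.0.0/11 (209.32.0.0 - 209.63.255.255)
  209.32.0.0/12 (209.32.0.0 - 209.47.255.255)
  209.40.0.0/13 (209.40.0.0 - 209.47.255.255)
  209.42.0.0/15 (209.42.0.0 - 209.43.255.255)
Most specific is 209.42.0.0/15.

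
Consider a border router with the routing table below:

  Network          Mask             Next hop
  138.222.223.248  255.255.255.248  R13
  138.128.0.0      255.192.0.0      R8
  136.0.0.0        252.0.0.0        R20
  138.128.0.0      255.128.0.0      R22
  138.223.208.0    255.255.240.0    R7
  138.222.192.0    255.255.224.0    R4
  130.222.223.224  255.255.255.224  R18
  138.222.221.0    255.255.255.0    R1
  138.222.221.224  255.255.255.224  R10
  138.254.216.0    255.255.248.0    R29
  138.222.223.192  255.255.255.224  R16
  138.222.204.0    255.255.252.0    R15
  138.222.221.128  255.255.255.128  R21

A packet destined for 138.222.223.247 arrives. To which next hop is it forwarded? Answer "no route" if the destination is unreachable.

Routes whose prefix contains 138.222.223.247:
  136.0.0.0/6 (136.0.0.0 - 139.255.255.255) -> R20
  138.128.0.0/9 (138.128.0.0 - 138.255.255.255) -> R22
  138.222.192.0/19 (138.222.192.0 - 138.222.223.255) -> R4
More-specific entries that do NOT match:
  138.222.223.248/29 (138.222.223.248 - 138.222.223.255) does not contain 138.222.223.247
  130.222.223.224/27 (130.222.223.224 - 130.222.223.255) does not contain 138.222.223.247
  138.222.221.224/27 (138.222.221.224 - 138.222.221.255) does not contain 138.222.223.247
  138.222.223.192/27 (138.222.223.192 - 138.222.223.223) does not contain 138.222.223.247
  138.222.221.128/25 (138.222.221.128 - 138.222.221.255) does not contain 138.222.223.247
  138.222.221.0/24 (138.222.221.0 - 138.222.221.255) does not contain 138.222.223.247
  138.222.204.0/22 (138.222.204.0 - 138.222.207.255) does not contain 138.222.223.247
  138.254.216.0/21 (138.254.216.0 - 138.254.223.255) does not contain 138.222.223.247
  138.223.208.0/20 (138.223.208.0 - 138.223.223.255) does not contain 138.222.223.247
Longest matching prefix is /19 -> next hop R4.

R4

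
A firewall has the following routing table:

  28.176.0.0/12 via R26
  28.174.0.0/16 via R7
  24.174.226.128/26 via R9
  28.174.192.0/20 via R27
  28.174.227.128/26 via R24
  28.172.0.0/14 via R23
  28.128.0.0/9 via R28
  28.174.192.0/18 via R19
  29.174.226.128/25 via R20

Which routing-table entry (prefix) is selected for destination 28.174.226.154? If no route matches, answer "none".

Entries matching 28.174.226.154:
  28.128.0.0/9 (28.128.0.0 - 28.255.255.255)
  28.172.0.0/14 (28.172.0.0 - 28.175.255.255)
  28.174.0.0/16 (28.174.0.0 - 28.174.255.255)
  28.174.192.0/18 (28.174.192.0 - 28.174.255.255)
Most specific is 28.174.192.0/18.

28.174.192.0/18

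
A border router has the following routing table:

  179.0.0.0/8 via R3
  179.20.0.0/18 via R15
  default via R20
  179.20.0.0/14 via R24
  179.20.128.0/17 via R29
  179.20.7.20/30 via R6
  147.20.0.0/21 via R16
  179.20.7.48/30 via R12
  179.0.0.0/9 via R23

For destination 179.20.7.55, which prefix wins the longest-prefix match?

Entries matching 179.20.7.55:
  0.0.0.0/0 (default, matches everything)
  179.0.0.0/8 (179.0.0.0 - 179.255.255.255)
  179.0.0.0/9 (179.0.0.0 - 179.127.255.255)
  179.20.0.0/14 (179.20.0.0 - 179.23.255.255)
  179.20.0.0/18 (179.20.0.0 - 179.20.63.255)
Most specific is 179.20.0.0/18.

179.20.0.0/18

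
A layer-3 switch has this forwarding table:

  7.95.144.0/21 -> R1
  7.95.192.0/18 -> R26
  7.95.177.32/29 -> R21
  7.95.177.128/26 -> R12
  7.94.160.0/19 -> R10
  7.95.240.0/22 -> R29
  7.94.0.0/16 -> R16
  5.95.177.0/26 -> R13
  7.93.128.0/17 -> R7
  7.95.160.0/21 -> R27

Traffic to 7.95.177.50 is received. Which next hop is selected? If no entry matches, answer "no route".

No entry's prefix contains 7.95.177.50; there is no default route.

no route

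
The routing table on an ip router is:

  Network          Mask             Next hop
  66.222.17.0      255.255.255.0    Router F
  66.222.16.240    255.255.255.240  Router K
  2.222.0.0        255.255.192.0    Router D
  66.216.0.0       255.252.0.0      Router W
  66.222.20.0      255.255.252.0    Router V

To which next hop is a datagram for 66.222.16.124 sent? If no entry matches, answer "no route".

no route

No entry's prefix contains 66.222.16.124; there is no default route.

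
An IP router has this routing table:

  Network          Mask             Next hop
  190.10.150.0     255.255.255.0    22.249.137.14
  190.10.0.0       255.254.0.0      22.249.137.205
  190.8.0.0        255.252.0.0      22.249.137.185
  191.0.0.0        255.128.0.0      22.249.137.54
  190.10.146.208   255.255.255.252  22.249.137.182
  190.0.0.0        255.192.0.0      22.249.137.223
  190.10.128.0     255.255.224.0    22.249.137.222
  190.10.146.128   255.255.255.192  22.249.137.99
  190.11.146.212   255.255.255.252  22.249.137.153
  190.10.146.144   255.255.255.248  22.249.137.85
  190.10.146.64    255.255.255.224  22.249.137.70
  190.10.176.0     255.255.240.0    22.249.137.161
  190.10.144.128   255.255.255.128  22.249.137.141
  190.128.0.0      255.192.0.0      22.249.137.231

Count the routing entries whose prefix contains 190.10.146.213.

Prefixes containing 190.10.146.213:
  190.0.0.0/10 (190.0.0.0 - 190.63.255.255)
  190.8.0.0/14 (190.8.0.0 - 190.11.255.255)
  190.10.0.0/15 (190.10.0.0 - 190.11.255.255)
  190.10.128.0/19 (190.10.128.0 - 190.10.159.255)
Total matching entries: 4.

4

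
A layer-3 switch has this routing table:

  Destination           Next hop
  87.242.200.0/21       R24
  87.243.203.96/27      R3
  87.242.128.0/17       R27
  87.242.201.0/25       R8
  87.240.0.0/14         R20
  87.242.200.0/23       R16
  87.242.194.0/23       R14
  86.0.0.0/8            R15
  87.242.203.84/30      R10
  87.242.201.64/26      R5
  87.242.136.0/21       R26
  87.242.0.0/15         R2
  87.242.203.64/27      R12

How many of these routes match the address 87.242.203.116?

Prefixes containing 87.242.203.116:
  87.240.0.0/14 (87.240.0.0 - 87.243.255.255)
  87.242.0.0/15 (87.242.0.0 - 87.243.255.255)
  87.242.128.0/17 (87.242.128.0 - 87.242.255.255)
  87.242.200.0/21 (87.242.200.0 - 87.242.207.255)
Total matching entries: 4.

4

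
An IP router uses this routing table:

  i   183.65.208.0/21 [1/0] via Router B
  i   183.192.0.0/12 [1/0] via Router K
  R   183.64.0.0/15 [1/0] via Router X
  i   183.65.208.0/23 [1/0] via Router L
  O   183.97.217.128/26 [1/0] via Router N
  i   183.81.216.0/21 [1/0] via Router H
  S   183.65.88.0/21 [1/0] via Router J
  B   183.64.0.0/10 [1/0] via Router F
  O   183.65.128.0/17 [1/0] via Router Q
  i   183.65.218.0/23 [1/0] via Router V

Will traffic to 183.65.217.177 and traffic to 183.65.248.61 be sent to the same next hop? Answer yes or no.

yes

183.65.217.177: longest match 183.65.128.0/17 -> Router Q
183.65.248.61: longest match 183.65.128.0/17 -> Router Q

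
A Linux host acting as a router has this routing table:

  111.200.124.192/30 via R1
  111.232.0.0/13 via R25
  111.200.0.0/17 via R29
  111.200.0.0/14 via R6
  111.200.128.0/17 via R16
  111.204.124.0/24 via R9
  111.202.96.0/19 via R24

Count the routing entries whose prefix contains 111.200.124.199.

Prefixes containing 111.200.124.199:
  111.200.0.0/14 (111.200.0.0 - 111.203.255.255)
  111.200.0.0/17 (111.200.0.0 - 111.200.127.255)
Total matching entries: 2.

2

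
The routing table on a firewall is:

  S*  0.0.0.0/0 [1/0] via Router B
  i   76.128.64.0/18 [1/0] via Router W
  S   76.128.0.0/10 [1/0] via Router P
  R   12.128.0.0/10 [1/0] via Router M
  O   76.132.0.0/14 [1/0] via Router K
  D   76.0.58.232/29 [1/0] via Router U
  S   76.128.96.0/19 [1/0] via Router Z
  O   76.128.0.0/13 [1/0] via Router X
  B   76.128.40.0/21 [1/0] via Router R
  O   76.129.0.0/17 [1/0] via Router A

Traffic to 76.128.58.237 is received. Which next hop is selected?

Router X

Routes whose prefix contains 76.128.58.237:
  0.0.0.0/0 (default, matches everything) -> Router B
  76.128.0.0/10 (76.128.0.0 - 76.191.255.255) -> Router P
  76.128.0.0/13 (76.128.0.0 - 76.135.255.255) -> Router X
More-specific entries that do NOT match:
  76.0.58.232/29 (76.0.58.232 - 76.0.58.239) does not contain 76.128.58.237
  76.128.40.0/21 (76.128.40.0 - 76.128.47.255) does not contain 76.128.58.237
  76.128.96.0/19 (76.128.96.0 - 76.128.127.255) does not contain 76.128.58.237
  76.128.64.0/18 (76.128.64.0 - 76.128.127.255) does not contain 76.128.58.237
  76.129.0.0/17 (76.129.0.0 - 76.129.127.255) does not contain 76.128.58.237
  76.132.0.0/14 (76.132.0.0 - 76.135.255.255) does not contain 76.128.58.237
Longest matching prefix is /13 -> next hop Router X.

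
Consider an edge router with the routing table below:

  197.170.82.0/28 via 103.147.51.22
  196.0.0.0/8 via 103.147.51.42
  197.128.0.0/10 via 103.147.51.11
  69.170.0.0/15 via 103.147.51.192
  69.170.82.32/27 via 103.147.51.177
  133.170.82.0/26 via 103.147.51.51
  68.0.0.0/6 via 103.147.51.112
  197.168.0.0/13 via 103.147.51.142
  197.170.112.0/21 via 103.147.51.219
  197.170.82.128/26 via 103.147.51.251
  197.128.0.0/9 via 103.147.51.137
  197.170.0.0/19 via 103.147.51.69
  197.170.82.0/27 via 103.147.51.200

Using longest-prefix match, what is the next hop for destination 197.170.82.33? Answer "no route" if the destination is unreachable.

103.147.51.142

Routes whose prefix contains 197.170.82.33:
  197.128.0.0/9 (197.128.0.0 - 197.255.255.255) -> 103.147.51.137
  197.128.0.0/10 (197.128.0.0 - 197.191.255.255) -> 103.147.51.11
  197.168.0.0/13 (197.168.0.0 - 197.175.255.255) -> 103.147.51.142
More-specific entries that do NOT match:
  197.170.82.0/28 (197.170.82.0 - 197.170.82.15) does not contain 197.170.82.33
  69.170.82.32/27 (69.170.82.32 - 69.170.82.63) does not contain 197.170.82.33
  197.170.82.0/27 (197.170.82.0 - 197.170.82.31) does not contain 197.170.82.33
  133.170.82.0/26 (133.170.82.0 - 133.170.82.63) does not contain 197.170.82.33
  197.170.82.128/26 (197.170.82.128 - 197.170.82.191) does not contain 197.170.82.33
  197.170.112.0/21 (197.170.112.0 - 197.170.119.255) does not contain 197.170.82.33
  197.170.0.0/19 (197.170.0.0 - 197.170.31.255) does not contain 197.170.82.33
  69.170.0.0/15 (69.170.0.0 - 69.171.255.255) does not contain 197.170.82.33
Longest matching prefix is /13 -> next hop 103.147.51.142.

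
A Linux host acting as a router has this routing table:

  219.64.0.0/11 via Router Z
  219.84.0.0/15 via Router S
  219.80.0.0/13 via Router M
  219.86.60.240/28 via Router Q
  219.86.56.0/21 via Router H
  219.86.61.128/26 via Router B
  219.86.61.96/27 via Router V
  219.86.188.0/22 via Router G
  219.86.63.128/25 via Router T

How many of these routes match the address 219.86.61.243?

3

Prefixes containing 219.86.61.243:
  219.64.0.0/11 (219.64.0.0 - 219.95.255.255)
  219.80.0.0/13 (219.80.0.0 - 219.87.255.255)
  219.86.56.0/21 (219.86.56.0 - 219.86.63.255)
Total matching entries: 3.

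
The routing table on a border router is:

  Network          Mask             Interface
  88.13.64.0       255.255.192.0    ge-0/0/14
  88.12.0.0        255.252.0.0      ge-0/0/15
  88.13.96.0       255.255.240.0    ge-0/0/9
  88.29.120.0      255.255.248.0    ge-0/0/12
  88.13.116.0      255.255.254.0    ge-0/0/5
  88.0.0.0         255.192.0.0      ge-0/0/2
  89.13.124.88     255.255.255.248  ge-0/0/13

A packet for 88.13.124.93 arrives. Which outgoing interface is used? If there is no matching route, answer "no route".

ge-0/0/14

Routes whose prefix contains 88.13.124.93:
  88.0.0.0/10 (88.0.0.0 - 88.63.255.255) -> ge-0/0/2
  88.12.0.0/14 (88.12.0.0 - 88.15.255.255) -> ge-0/0/15
  88.13.64.0/18 (88.13.64.0 - 88.13.127.255) -> ge-0/0/14
More-specific entries that do NOT match:
  89.13.124.88/29 (89.13.124.88 - 89.13.124.95) does not contain 88.13.124.93
  88.13.116.0/23 (88.13.116.0 - 88.13.117.255) does not contain 88.13.124.93
  88.29.120.0/21 (88.29.120.0 - 88.29.127.255) does not contain 88.13.124.93
  88.13.96.0/20 (88.13.96.0 - 88.13.111.255) does not contain 88.13.124.93
Longest matching prefix is /18 -> interface ge-0/0/14.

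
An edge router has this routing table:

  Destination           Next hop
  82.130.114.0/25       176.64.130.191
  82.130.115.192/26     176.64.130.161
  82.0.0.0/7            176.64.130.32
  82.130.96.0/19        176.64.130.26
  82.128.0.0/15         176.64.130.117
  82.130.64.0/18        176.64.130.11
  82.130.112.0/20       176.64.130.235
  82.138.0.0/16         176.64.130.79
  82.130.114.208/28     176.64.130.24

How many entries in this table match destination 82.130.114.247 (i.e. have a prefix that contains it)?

4

Prefixes containing 82.130.114.247:
  82.0.0.0/7 (82.0.0.0 - 83.255.255.255)
  82.130.64.0/18 (82.130.64.0 - 82.130.127.255)
  82.130.96.0/19 (82.130.96.0 - 82.130.127.255)
  82.130.112.0/20 (82.130.112.0 - 82.130.127.255)
Total matching entries: 4.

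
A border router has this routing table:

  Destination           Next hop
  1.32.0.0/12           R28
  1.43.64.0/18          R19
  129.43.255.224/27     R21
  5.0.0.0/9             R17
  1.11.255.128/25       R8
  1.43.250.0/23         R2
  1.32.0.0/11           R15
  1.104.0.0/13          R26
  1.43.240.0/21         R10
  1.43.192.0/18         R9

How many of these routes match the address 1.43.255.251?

Prefixes containing 1.43.255.251:
  1.32.0.0/11 (1.32.0.0 - 1.63.255.255)
  1.32.0.0/12 (1.32.0.0 - 1.47.255.255)
  1.43.192.0/18 (1.43.192.0 - 1.43.255.255)
Total matching entries: 3.

3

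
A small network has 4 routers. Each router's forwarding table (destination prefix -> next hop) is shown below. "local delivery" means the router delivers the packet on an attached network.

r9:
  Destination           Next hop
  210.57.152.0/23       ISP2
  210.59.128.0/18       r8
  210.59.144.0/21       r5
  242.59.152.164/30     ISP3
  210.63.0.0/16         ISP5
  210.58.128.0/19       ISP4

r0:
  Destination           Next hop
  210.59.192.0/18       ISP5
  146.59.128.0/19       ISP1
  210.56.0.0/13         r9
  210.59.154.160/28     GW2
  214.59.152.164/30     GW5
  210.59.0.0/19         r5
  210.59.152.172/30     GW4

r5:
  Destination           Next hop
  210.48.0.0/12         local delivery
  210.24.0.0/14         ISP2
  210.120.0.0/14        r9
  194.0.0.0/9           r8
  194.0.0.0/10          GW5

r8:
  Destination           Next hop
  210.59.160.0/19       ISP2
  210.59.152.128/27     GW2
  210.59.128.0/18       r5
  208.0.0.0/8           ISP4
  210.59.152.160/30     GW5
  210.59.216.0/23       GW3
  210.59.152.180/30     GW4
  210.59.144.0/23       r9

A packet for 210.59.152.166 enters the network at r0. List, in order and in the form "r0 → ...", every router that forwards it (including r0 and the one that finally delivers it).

At r0: longest match for 210.59.152.166 is 210.56.0.0/13 -> r9
At r9: longest match for 210.59.152.166 is 210.59.128.0/18 -> r8
At r8: longest match for 210.59.152.166 is 210.59.128.0/18 -> r5
At r5: longest match for 210.59.152.166 is 210.48.0.0/12 -> local delivery

r0 → r9 → r8 → r5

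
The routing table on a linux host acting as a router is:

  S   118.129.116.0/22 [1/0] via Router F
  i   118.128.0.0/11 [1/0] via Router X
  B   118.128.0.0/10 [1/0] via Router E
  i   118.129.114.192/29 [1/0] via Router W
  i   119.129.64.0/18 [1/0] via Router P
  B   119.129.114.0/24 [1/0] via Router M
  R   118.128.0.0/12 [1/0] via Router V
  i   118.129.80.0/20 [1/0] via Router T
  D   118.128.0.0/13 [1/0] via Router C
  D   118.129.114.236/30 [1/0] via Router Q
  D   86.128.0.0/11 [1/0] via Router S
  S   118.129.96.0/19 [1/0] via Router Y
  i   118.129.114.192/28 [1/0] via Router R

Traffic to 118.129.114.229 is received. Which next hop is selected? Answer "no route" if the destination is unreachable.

Routes whose prefix contains 118.129.114.229:
  118.128.0.0/10 (118.128.0.0 - 118.191.255.255) -> Router E
  118.128.0.0/11 (118.128.0.0 - 118.159.255.255) -> Router X
  118.128.0.0/12 (118.128.0.0 - 118.143.255.255) -> Router V
  118.128.0.0/13 (118.128.0.0 - 118.135.255.255) -> Router C
  118.129.96.0/19 (118.129.96.0 - 118.129.127.255) -> Router Y
More-specific entries that do NOT match:
  118.129.114.236/30 (118.129.114.236 - 118.129.114.239) does not contain 118.129.114.229
  118.129.114.192/29 (118.129.114.192 - 118.129.114.199) does not contain 118.129.114.229
  118.129.114.192/28 (118.129.114.192 - 118.129.114.207) does not contain 118.129.114.229
  119.129.114.0/24 (119.129.114.0 - 119.129.114.255) does not contain 118.129.114.229
  118.129.116.0/22 (118.129.116.0 - 118.129.119.255) does not contain 118.129.114.229
  118.129.80.0/20 (118.129.80.0 - 118.129.95.255) does not contain 118.129.114.229
Longest matching prefix is /19 -> next hop Router Y.

Router Y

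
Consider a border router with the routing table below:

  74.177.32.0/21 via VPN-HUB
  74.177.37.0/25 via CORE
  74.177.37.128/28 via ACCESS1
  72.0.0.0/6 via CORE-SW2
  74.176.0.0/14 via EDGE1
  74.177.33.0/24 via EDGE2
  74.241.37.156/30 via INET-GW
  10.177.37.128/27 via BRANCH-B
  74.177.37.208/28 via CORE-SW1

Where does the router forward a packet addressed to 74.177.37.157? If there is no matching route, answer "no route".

Routes whose prefix contains 74.177.37.157:
  72.0.0.0/6 (72.0.0.0 - 75.255.255.255) -> CORE-SW2
  74.176.0.0/14 (74.176.0.0 - 74.179.255.255) -> EDGE1
  74.177.32.0/21 (74.177.32.0 - 74.177.39.255) -> VPN-HUB
More-specific entries that do NOT match:
  74.241.37.156/30 (74.241.37.156 - 74.241.37.159) does not contain 74.177.37.157
  74.177.37.128/28 (74.177.37.128 - 74.177.37.143) does not contain 74.177.37.157
  74.177.37.208/28 (74.177.37.208 - 74.177.37.223) does not contain 74.177.37.157
  10.177.37.128/27 (10.177.37.128 - 10.177.37.159) does not contain 74.177.37.157
  74.177.37.0/25 (74.177.37.0 - 74.177.37.127) does not contain 74.177.37.157
  74.177.33.0/24 (74.177.33.0 - 74.177.33.255) does not contain 74.177.37.157
Longest matching prefix is /21 -> next hop VPN-HUB.

VPN-HUB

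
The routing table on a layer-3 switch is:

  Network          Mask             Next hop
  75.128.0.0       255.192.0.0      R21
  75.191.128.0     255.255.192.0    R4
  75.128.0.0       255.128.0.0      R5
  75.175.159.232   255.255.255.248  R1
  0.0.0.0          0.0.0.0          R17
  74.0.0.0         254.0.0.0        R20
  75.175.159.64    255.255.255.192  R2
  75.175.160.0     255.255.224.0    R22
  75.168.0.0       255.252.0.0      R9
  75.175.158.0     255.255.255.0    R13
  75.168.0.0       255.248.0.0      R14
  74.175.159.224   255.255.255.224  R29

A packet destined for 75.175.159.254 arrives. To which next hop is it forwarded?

R14

Routes whose prefix contains 75.175.159.254:
  0.0.0.0/0 (default, matches everything) -> R17
  74.0.0.0/7 (74.0.0.0 - 75.255.255.255) -> R20
  75.128.0.0/9 (75.128.0.0 - 75.255.255.255) -> R5
  75.128.0.0/10 (75.128.0.0 - 75.191.255.255) -> R21
  75.168.0.0/13 (75.168.0.0 - 75.175.255.255) -> R14
More-specific entries that do NOT match:
  75.175.159.232/29 (75.175.159.232 - 75.175.159.239) does not contain 75.175.159.254
  74.175.159.224/27 (74.175.159.224 - 74.175.159.255) does not contain 75.175.159.254
  75.175.159.64/26 (75.175.159.64 - 75.175.159.127) does not contain 75.175.159.254
  75.175.158.0/24 (75.175.158.0 - 75.175.158.255) does not contain 75.175.159.254
  75.175.160.0/19 (75.175.160.0 - 75.175.191.255) does not contain 75.175.159.254
  75.191.128.0/18 (75.191.128.0 - 75.191.191.255) does not contain 75.175.159.254
  75.168.0.0/14 (75.168.0.0 - 75.171.255.255) does not contain 75.175.159.254
Longest matching prefix is /13 -> next hop R14.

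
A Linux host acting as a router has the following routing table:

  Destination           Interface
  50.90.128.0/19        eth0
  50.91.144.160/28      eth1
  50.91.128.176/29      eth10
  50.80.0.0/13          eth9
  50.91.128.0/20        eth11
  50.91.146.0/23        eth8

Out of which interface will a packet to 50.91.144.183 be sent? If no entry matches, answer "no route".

no route

No entry's prefix contains 50.91.144.183; there is no default route.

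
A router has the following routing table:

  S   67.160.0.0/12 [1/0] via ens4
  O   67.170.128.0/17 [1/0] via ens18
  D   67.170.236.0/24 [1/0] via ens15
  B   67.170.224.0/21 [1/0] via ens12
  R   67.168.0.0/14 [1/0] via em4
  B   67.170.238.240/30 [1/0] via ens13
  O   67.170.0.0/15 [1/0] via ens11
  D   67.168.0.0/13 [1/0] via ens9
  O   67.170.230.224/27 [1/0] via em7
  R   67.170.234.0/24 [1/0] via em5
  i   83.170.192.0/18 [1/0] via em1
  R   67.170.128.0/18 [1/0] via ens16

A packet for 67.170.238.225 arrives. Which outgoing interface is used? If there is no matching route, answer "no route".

ens18

Routes whose prefix contains 67.170.238.225:
  67.160.0.0/12 (67.160.0.0 - 67.175.255.255) -> ens4
  67.168.0.0/13 (67.168.0.0 - 67.175.255.255) -> ens9
  67.168.0.0/14 (67.168.0.0 - 67.171.255.255) -> em4
  67.170.0.0/15 (67.170.0.0 - 67.171.255.255) -> ens11
  67.170.128.0/17 (67.170.128.0 - 67.170.255.255) -> ens18
More-specific entries that do NOT match:
  67.170.238.240/30 (67.170.238.240 - 67.170.238.243) does not contain 67.170.238.225
  67.170.230.224/27 (67.170.230.224 - 67.170.230.255) does not contain 67.170.238.225
  67.170.236.0/24 (67.170.236.0 - 67.170.236.255) does not contain 67.170.238.225
  67.170.234.0/24 (67.170.234.0 - 67.170.234.255) does not contain 67.170.238.225
  67.170.224.0/21 (67.170.224.0 - 67.170.231.255) does not contain 67.170.238.225
  83.170.192.0/18 (83.170.192.0 - 83.170.255.255) does not contain 67.170.238.225
  67.170.128.0/18 (67.170.128.0 - 67.170.191.255) does not contain 67.170.238.225
Longest matching prefix is /17 -> interface ens18.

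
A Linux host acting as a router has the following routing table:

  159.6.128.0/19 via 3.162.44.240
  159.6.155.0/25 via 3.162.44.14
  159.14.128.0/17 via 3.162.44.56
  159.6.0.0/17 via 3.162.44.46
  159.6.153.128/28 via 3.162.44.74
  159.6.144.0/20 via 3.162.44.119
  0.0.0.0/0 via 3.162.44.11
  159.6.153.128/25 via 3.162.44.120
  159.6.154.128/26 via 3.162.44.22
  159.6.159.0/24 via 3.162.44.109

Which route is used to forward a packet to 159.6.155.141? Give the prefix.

Entries matching 159.6.155.141:
  0.0.0.0/0 (default, matches everything)
  159.6.128.0/19 (159.6.128.0 - 159.6.159.255)
  159.6.144.0/20 (159.6.144.0 - 159.6.159.255)
Most specific is 159.6.144.0/20.

159.6.144.0/20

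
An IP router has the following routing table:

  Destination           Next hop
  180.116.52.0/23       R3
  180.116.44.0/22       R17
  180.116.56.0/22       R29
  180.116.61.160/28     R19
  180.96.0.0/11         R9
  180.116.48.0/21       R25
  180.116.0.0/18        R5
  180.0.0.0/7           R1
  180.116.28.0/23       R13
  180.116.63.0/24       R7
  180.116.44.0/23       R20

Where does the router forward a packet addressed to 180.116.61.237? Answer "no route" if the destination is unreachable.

R5

Routes whose prefix contains 180.116.61.237:
  180.0.0.0/7 (180.0.0.0 - 181.255.255.255) -> R1
  180.96.0.0/11 (180.96.0.0 - 180.127.255.255) -> R9
  180.116.0.0/18 (180.116.0.0 - 180.116.63.255) -> R5
More-specific entries that do NOT match:
  180.116.61.160/28 (180.116.61.160 - 180.116.61.175) does not contain 180.116.61.237
  180.116.63.0/24 (180.116.63.0 - 180.116.63.255) does not contain 180.116.61.237
  180.116.52.0/23 (180.116.52.0 - 180.116.53.255) does not contain 180.116.61.237
  180.116.28.0/23 (180.116.28.0 - 180.116.29.255) does not contain 180.116.61.237
  180.116.44.0/23 (180.116.44.0 - 180.116.45.255) does not contain 180.116.61.237
  180.116.44.0/22 (180.116.44.0 - 180.116.47.255) does not contain 180.116.61.237
  180.116.56.0/22 (180.116.56.0 - 180.116.59.255) does not contain 180.116.61.237
  180.116.48.0/21 (180.116.48.0 - 180.116.55.255) does not contain 180.116.61.237
Longest matching prefix is /18 -> next hop R5.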